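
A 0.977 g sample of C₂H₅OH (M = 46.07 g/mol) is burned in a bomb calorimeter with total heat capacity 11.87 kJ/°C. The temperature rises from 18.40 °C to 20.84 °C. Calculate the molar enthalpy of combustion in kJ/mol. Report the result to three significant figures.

ΔT = 20.84 − 18.40 = 2.44 °C
q_cal = C_cal × ΔT = 11.87 × 2.44 = 28.9628 kJ
n = 0.977 / 46.07 = 0.02121 mol
q_rxn = −q_cal = -28.9628 kJ
ΔH = -28.9628 / 0.02121 = -1366 kJ/mol

ΔH = -1370 kJ/mol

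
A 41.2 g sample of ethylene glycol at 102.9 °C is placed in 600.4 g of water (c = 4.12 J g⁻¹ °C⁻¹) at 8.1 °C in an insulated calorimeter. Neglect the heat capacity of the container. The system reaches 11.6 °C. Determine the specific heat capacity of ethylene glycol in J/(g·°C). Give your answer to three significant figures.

c = 2.30 J/(g·°C)

q_gained = (600.4 × 4.12) × (11.6 − 8.1) = 8658 J
q_lost = 41.2 × c × (102.9 − 11.6) = 3761.56 c
Set equal: c = 8658 / 3761.56 = 2.30 J/(g·°C)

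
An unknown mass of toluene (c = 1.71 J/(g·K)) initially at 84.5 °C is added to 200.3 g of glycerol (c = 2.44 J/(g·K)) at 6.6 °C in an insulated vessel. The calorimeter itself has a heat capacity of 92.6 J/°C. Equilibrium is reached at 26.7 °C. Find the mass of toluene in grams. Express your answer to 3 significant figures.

m = 118 g

q_gained = (200.3 × 2.44 + 92.6) × (26.7 − 6.6) = 11680 J
q_lost = m × 1.71 × (84.5 − 26.7) = 98.838 m
m = 11680 / 98.838 = 118 g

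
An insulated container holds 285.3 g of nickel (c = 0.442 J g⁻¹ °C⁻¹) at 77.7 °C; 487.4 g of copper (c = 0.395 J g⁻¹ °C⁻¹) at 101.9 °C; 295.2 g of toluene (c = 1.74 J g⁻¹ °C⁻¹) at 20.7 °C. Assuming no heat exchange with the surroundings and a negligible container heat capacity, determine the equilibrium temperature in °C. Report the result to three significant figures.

T_f = 48.1 °C

Σ mᵢcᵢ(T − Tᵢ) = 0  ⇒  T = Σ mᵢcᵢTᵢ / Σ mᵢcᵢ
Σ mᵢcᵢ = 285.3×0.442 + 487.4×0.395 + 295.2×1.74 = 832.2736
Σ mᵢcᵢTᵢ = 126.1026×77.7 + 192.523×101.9 + 513.648×20.7 = 40049
T = 40049 / 832.2736 = 48.12 °C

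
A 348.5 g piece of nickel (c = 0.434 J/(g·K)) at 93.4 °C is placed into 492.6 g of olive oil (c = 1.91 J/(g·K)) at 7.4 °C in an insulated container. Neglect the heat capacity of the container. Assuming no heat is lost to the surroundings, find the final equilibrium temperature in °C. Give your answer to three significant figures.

T_f = 19.3 °C

Heat lost by nickel = heat gained by olive oil.
(348.5)(0.434)(93.4 − T) = (492.6)(1.91)(T − 7.4)
151.249 (93.4 − T) = 940.866 (T − 7.4)
14127 − 151.249 T = 940.866 T − 6962.4
21089.4 = 1092.115 T
T = 19.31 °C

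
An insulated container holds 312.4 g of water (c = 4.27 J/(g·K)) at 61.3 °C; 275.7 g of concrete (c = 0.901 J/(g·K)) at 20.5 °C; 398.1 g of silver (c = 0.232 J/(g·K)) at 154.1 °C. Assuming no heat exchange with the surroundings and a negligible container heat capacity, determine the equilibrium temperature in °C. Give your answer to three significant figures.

T_f = 60.4 °C

Σ mᵢcᵢ(T − Tᵢ) = 0  ⇒  T = Σ mᵢcᵢTᵢ / Σ mᵢcᵢ
Σ mᵢcᵢ = 312.4×4.27 + 275.7×0.901 + 398.1×0.232 = 1674.7129
Σ mᵢcᵢTᵢ = 1333.948×61.3 + 248.4057×20.5 + 92.3592×154.1 = 101100
T = 101100 / 1674.7129 = 60.37 °C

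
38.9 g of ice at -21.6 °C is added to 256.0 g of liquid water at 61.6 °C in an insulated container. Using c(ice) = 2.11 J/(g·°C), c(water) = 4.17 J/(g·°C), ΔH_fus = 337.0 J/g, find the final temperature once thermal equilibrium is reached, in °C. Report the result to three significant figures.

T_f = 41.4 °C

Heat to bring ice to 0 °C and melt it: q₁ = 38.9×2.11×21.6 + 38.9×337.0 = 14882 J
Heat the water can supply cooling to 0 °C: 256.0×4.17×61.6 = 65759.2 J > q₁, so all ice melts.
Energy balance: 256.0×4.17×(61.6 − T) = 14882 + 38.9×4.17×(T − 0)
1067.52(61.6 − T) = 14882 + 162.213 T
65759.2 − 14882 = 1229.733 T
T = 50877.2 / 1229.733 = 41.37 °C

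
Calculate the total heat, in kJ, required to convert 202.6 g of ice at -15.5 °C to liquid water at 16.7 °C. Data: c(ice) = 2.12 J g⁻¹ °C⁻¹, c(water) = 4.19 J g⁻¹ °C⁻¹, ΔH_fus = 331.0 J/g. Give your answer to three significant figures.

q1 (heat ice -15.5→0.0 °C): 202.6 × 2.12 × 15.5 = 6657 J
q2 (melt at 0 °C): 202.6 × 331.0 = 67061 J
q3 (heat water 0.0→16.7 °C): 202.6 × 4.19 × 16.7 = 14177 J
Total: 6657 + 67061 + 14177 = 87895 J = 87.9 kJ

q = 87.9 kJ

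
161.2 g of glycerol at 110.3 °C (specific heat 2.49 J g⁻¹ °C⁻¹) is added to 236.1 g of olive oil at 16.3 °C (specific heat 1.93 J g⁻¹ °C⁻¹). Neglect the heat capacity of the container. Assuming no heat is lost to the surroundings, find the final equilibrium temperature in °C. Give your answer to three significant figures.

T_f = 60.3 °C

Heat lost by glycerol = heat gained by olive oil.
(161.2)(2.49)(110.3 − T) = (236.1)(1.93)(T − 16.3)
401.388 (110.3 − T) = 455.673 (T − 16.3)
44273 − 401.388 T = 455.673 T − 7427.5
51700.5 = 857.061 T
T = 60.32 °C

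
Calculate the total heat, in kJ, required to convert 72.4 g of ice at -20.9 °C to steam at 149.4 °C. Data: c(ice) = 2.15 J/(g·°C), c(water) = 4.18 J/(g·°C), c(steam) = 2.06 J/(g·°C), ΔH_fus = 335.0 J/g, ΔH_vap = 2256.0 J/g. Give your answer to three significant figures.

q1 (heat ice -20.9→0.0 °C): 72.4 × 2.15 × 20.9 = 3253 J
q2 (melt at 0 °C): 72.4 × 335.0 = 24254 J
q3 (heat water 0.0→100.0 °C): 72.4 × 4.18 × 100.0 = 30263 J
q4 (vaporize at 100 °C): 72.4 × 2256.0 = 163334 J
q5 (heat steam 100.0→149.4 °C): 72.4 × 2.06 × 49.4 = 7368 J
Total: 3253 + 24254 + 30263 + 163334 + 7368 = 228472 J = 228 kJ

q = 228 kJ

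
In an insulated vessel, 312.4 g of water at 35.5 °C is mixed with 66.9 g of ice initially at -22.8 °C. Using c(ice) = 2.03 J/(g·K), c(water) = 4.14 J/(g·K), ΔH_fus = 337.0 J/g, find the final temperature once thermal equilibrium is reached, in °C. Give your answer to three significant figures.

T_f = 12.9 °C

Heat to bring ice to 0 °C and melt it: q₁ = 66.9×2.03×22.8 + 66.9×337.0 = 25642 J
Heat the water can supply cooling to 0 °C: 312.4×4.14×35.5 = 45913.4 J > q₁, so all ice melts.
Energy balance: 312.4×4.14×(35.5 − T) = 25642 + 66.9×4.14×(T − 0)
1293.336(35.5 − T) = 25642 + 276.966 T
45913.4 − 25642 = 1570.302 T
T = 20271.4 / 1570.302 = 12.91 °C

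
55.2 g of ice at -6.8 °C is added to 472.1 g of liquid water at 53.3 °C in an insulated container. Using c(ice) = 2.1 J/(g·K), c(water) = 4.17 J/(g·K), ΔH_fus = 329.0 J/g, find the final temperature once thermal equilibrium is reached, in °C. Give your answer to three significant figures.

T_f = 39.1 °C

Heat to bring ice to 0 °C and melt it: q₁ = 55.2×2.1×6.8 + 55.2×329.0 = 18949 J
Heat the water can supply cooling to 0 °C: 472.1×4.17×53.3 = 104929 J > q₁, so all ice melts.
Energy balance: 472.1×4.17×(53.3 − T) = 18949 + 55.2×4.17×(T − 0)
1968.657(53.3 − T) = 18949 + 230.184 T
104929 − 18949 = 2198.841 T
T = 85980 / 2198.841 = 39.10 °C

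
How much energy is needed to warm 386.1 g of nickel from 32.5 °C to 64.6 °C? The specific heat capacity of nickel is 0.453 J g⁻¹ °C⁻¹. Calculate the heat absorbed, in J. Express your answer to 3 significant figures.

q = m c ΔT = 386.1 × 0.453 × (64.6 − 32.5)
q = 386.1 × 0.453 × 32.1 = 5614 J

q = 5610 J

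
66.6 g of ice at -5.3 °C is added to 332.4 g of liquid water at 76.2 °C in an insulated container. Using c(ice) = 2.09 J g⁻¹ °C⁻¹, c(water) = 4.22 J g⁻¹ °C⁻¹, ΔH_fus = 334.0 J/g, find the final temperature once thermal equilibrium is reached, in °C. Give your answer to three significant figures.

T_f = 49.8 °C

Heat to bring ice to 0 °C and melt it: q₁ = 66.6×2.09×5.3 + 66.6×334.0 = 22982 J
Heat the water can supply cooling to 0 °C: 332.4×4.22×76.2 = 106888 J > q₁, so all ice melts.
Energy balance: 332.4×4.22×(76.2 − T) = 22982 + 66.6×4.22×(T − 0)
1402.728(76.2 − T) = 22982 + 281.052 T
106888 − 22982 = 1683.780 T
T = 83906 / 1683.780 = 49.83 °C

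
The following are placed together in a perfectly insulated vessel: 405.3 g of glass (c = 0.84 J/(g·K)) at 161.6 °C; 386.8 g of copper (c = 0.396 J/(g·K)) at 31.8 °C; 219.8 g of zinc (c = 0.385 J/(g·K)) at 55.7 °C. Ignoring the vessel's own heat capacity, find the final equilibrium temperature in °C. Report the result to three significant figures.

T_f = 112 °C

Σ mᵢcᵢ(T − Tᵢ) = 0  ⇒  T = Σ mᵢcᵢTᵢ / Σ mᵢcᵢ
Σ mᵢcᵢ = 405.3×0.84 + 386.8×0.396 + 219.8×0.385 = 578.2478
Σ mᵢcᵢTᵢ = 340.452×161.6 + 153.1728×31.8 + 84.623×55.7 = 64601
T = 64601 / 578.2478 = 111.7 °C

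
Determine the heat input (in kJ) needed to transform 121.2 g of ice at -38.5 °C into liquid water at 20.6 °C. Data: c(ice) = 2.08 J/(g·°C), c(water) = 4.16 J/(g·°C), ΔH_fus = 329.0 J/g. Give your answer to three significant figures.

q = 60.0 kJ

q1 (heat ice -38.5→0.0 °C): 121.2 × 2.08 × 38.5 = 9706 J
q2 (melt at 0 °C): 121.2 × 329.0 = 39875 J
q3 (heat water 0.0→20.6 °C): 121.2 × 4.16 × 20.6 = 10386 J
Total: 9706 + 39875 + 10386 = 59967 J = 60.0 kJ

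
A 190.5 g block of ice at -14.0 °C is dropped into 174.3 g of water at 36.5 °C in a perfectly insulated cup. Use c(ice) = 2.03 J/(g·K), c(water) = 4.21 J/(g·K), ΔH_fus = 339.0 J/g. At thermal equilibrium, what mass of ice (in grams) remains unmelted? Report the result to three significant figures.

Heat to warm all ice to 0 °C: 190.5×2.03×14.0 = 5414.0 J
Heat released by water cooling to 0 °C: 174.3×4.21×36.5 = 26784 J
26784 J < 5414.0 + 190.5×339.0 = 69993.5 J, so not all ice melts; final T = 0 °C.
Heat left for melting: 26784 − 5414.0 = 21370.0 J
Mass melted = 21370.0 / 339.0 = 63.04 g
Ice remaining = 190.5 − 63.04 = 127.46 g

m_ice remaining = 127 g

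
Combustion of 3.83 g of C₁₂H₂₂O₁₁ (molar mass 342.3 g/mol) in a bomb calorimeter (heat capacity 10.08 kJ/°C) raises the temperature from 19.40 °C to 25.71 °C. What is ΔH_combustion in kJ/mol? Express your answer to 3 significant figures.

ΔH = -5680 kJ/mol

ΔT = 25.71 − 19.40 = 6.31 °C
q_cal = C_cal × ΔT = 10.08 × 6.31 = 63.6048 kJ
n = 3.83 / 342.3 = 0.01119 mol
q_rxn = −q_cal = -63.6048 kJ
ΔH = -63.6048 / 0.01119 = -5684 kJ/mol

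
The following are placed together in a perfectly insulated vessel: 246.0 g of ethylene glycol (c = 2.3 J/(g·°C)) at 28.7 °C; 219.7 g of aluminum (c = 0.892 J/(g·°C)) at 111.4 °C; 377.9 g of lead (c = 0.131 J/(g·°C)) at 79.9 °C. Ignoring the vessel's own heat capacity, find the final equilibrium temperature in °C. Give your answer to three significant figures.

Σ mᵢcᵢ(T − Tᵢ) = 0  ⇒  T = Σ mᵢcᵢTᵢ / Σ mᵢcᵢ
Σ mᵢcᵢ = 246.0×2.3 + 219.7×0.892 + 377.9×0.131 = 811.2773
Σ mᵢcᵢTᵢ = 565.8×28.7 + 195.9724×111.4 + 49.5049×79.9 = 42025
T = 42025 / 811.2773 = 51.80 °C

T_f = 51.8 °C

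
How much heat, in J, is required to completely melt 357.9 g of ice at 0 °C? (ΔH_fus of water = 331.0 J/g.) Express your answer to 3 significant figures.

q = m × ΔH_fus = 357.9 × 331.0 = 118460 J

q = 118000 J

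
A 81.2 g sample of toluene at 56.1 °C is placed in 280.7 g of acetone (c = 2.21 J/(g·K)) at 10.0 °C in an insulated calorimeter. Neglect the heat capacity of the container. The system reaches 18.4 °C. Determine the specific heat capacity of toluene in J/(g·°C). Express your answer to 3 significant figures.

c = 1.70 J/(g·°C)

q_gained = (280.7 × 2.21) × (18.4 − 10.0) = 5211 J
q_lost = 81.2 × c × (56.1 − 18.4) = 3061.24 c
Set equal: c = 5211 / 3061.24 = 1.70 J/(g·°C)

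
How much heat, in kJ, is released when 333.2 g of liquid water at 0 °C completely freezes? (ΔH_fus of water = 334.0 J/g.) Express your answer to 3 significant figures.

q = 111 kJ

q = m × ΔH_fus = 333.2 × 334.0 = 111300 J = 111 kJ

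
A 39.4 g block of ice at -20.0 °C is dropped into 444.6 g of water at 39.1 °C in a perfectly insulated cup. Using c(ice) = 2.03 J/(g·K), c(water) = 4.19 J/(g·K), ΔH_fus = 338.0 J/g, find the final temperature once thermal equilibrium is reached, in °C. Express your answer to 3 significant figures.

T_f = 28.6 °C

Heat to bring ice to 0 °C and melt it: q₁ = 39.4×2.03×20.0 + 39.4×338.0 = 14917 J
Heat the water can supply cooling to 0 °C: 444.6×4.19×39.1 = 72838.4 J > q₁, so all ice melts.
Energy balance: 444.6×4.19×(39.1 − T) = 14917 + 39.4×4.19×(T − 0)
1862.874(39.1 − T) = 14917 + 165.086 T
72838.4 − 14917 = 2027.960 T
T = 57921.4 / 2027.960 = 28.56 °C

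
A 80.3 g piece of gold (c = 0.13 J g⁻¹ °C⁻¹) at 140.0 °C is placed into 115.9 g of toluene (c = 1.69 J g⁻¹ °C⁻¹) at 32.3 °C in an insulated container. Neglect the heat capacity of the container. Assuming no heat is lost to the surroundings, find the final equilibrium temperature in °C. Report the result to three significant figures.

T_f = 37.7 °C

Heat lost by gold = heat gained by toluene.
(80.3)(0.13)(140.0 − T) = (115.9)(1.69)(T − 32.3)
10.439 (140.0 − T) = 195.871 (T − 32.3)
1461.5 − 10.439 T = 195.871 T − 6326.6
7788.1 = 206.310 T
T = 37.7495 °C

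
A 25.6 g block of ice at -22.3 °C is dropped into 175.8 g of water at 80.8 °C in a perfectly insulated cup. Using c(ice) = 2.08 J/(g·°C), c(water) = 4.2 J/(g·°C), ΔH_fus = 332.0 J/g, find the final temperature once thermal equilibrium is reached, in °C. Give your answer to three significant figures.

Heat to bring ice to 0 °C and melt it: q₁ = 25.6×2.08×22.3 + 25.6×332.0 = 9686.6 J
Heat the water can supply cooling to 0 °C: 175.8×4.2×80.8 = 59659.5 J > q₁, so all ice melts.
Energy balance: 175.8×4.2×(80.8 − T) = 9686.6 + 25.6×4.2×(T − 0)
738.36(80.8 − T) = 9686.6 + 107.52 T
59659.5 − 9686.6 = 845.88 T
T = 49972.9 / 845.88 = 59.08 °C

T_f = 59.1 °C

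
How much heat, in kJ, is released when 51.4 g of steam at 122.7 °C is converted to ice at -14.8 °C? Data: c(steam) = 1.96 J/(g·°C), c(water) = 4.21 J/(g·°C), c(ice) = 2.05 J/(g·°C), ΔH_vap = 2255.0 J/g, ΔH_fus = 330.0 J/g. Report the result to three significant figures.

q1 (cool steam 122.7→100 °C): 51.4 × 1.96 × 22.7 = 2287 J
q2 (condense at 100 °C): 51.4 × 2255.0 = 115907 J
q3 (cool water 100→0 °C): 51.4 × 4.21 × 100.0 = 21639 J
q4 (freeze at 0 °C): 51.4 × 330.0 = 16962 J
q5 (cool ice 0→-14.8 °C): 51.4 × 2.05 × 14.8 = 1559 J
Total: 2287 + 115907 + 21639 + 16962 + 1559 = 158354 J = 158 kJ

q = 158 kJ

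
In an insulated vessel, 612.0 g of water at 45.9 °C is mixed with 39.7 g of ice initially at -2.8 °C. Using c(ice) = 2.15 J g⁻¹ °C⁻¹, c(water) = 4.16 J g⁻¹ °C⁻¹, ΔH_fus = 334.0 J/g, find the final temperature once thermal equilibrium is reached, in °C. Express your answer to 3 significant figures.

Heat to bring ice to 0 °C and melt it: q₁ = 39.7×2.15×2.8 + 39.7×334.0 = 13499 J
Heat the water can supply cooling to 0 °C: 612.0×4.16×45.9 = 116858 J > q₁, so all ice melts.
Energy balance: 612.0×4.16×(45.9 − T) = 13499 + 39.7×4.16×(T − 0)
2545.92(45.9 − T) = 13499 + 165.152 T
116858 − 13499 = 2711.072 T
T = 103359 / 2711.072 = 38.12 °C

T_f = 38.1 °C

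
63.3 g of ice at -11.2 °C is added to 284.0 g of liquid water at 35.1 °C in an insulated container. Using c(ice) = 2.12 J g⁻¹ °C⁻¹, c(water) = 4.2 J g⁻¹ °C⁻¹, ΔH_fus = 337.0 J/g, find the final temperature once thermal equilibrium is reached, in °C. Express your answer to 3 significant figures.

Heat to bring ice to 0 °C and melt it: q₁ = 63.3×2.12×11.2 + 63.3×337.0 = 22835 J
Heat the water can supply cooling to 0 °C: 284.0×4.2×35.1 = 41867.3 J > q₁, so all ice melts.
Energy balance: 284.0×4.2×(35.1 − T) = 22835 + 63.3×4.2×(T − 0)
1192.8(35.1 − T) = 22835 + 265.86 T
41867.3 − 22835 = 1458.66 T
T = 19032.3 / 1458.66 = 13.048 °C

T_f = 13.0 °C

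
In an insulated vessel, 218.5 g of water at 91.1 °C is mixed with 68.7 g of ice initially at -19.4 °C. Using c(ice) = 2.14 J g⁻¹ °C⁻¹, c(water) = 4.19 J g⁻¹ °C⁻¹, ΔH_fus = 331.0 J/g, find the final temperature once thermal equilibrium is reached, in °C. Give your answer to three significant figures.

Heat to bring ice to 0 °C and melt it: q₁ = 68.7×2.14×19.4 + 68.7×331.0 = 25592 J
Heat the water can supply cooling to 0 °C: 218.5×4.19×91.1 = 83403.4 J > q₁, so all ice melts.
Energy balance: 218.5×4.19×(91.1 − T) = 25592 + 68.7×4.19×(T − 0)
915.515(91.1 − T) = 25592 + 287.853 T
83403.4 − 25592 = 1203.368 T
T = 57811.4 / 1203.368 = 48.04 °C

T_f = 48.0 °C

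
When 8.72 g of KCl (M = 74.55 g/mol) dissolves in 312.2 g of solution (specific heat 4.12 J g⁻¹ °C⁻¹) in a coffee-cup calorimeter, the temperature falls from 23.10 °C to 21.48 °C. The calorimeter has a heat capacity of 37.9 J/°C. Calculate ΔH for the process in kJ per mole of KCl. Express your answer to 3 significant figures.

|ΔT| = |21.48 − 23.10| = 1.62 °C
|q_surr| = (312.2 × 4.12 + 37.9) × 1.62 = 1324.164 × 1.62 = 2145 J
n(KCl) = 8.72 / 74.55 = 0.1170 mol
Temperature fell, so q_rxn = +|q_surr| = 2.145 kJ
ΔH = q_rxn / n = 18.33 kJ/mol

ΔH = 18.3 kJ/mol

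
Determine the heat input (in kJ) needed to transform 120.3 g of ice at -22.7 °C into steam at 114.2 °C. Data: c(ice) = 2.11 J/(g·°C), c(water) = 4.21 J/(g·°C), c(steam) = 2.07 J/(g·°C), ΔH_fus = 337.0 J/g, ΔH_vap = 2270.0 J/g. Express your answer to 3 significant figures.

q1 (heat ice -22.7→0.0 °C): 120.3 × 2.11 × 22.7 = 5762 J
q2 (melt at 0 °C): 120.3 × 337.0 = 40541 J
q3 (heat water 0.0→100.0 °C): 120.3 × 4.21 × 100.0 = 50646 J
q4 (vaporize at 100 °C): 120.3 × 2270.0 = 273081 J
q5 (heat steam 100.0→114.2 °C): 120.3 × 2.07 × 14.2 = 3536 J
Total: 5762 + 40541 + 50646 + 273081 + 3536 = 373566 J = 374 kJ

q = 374 kJ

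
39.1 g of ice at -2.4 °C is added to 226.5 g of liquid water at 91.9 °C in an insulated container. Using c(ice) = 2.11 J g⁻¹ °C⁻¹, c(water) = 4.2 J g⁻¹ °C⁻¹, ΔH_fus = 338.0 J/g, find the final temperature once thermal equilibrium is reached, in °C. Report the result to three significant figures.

Heat to bring ice to 0 °C and melt it: q₁ = 39.1×2.11×2.4 + 39.1×338.0 = 13414 J
Heat the water can supply cooling to 0 °C: 226.5×4.2×91.9 = 87424.5 J > q₁, so all ice melts.
Energy balance: 226.5×4.2×(91.9 − T) = 13414 + 39.1×4.2×(T − 0)
951.3(91.9 − T) = 13414 + 164.22 T
87424.5 − 13414 = 1115.52 T
T = 74010.5 / 1115.52 = 66.346 °C

T_f = 66.3 °C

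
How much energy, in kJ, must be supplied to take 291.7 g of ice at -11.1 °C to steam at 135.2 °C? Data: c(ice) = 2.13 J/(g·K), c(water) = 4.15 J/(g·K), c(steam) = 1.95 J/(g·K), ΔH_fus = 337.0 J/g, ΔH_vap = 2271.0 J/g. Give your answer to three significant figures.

q1 (heat ice -11.1→0.0 °C): 291.7 × 2.13 × 11.1 = 6897 J
q2 (melt at 0 °C): 291.7 × 337.0 = 98303 J
q3 (heat water 0.0→100.0 °C): 291.7 × 4.15 × 100.0 = 121056 J
q4 (vaporize at 100 °C): 291.7 × 2271.0 = 662451 J
q5 (heat steam 100.0→135.2 °C): 291.7 × 1.95 × 35.2 = 20022 J
Total: 6897 + 98303 + 121056 + 662451 + 20022 = 908729 J = 909 kJ

q = 909 kJ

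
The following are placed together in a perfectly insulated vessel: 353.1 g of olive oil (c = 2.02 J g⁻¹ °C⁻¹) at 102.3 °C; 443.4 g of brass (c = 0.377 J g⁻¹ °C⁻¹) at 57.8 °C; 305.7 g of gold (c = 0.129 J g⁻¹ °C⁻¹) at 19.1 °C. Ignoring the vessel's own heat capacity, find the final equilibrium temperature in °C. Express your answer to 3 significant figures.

Σ mᵢcᵢ(T − Tᵢ) = 0  ⇒  T = Σ mᵢcᵢTᵢ / Σ mᵢcᵢ
Σ mᵢcᵢ = 353.1×2.02 + 443.4×0.377 + 305.7×0.129 = 919.8591
Σ mᵢcᵢTᵢ = 713.262×102.3 + 167.1618×57.8 + 39.4353×19.1 = 83382
T = 83382 / 919.8591 = 90.646 °C

T_f = 90.6 °C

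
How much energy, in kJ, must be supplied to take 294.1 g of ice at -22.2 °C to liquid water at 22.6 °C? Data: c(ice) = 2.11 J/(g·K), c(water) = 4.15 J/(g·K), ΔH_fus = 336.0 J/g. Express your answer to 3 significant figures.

q = 140 kJ

q1 (heat ice -22.2→0.0 °C): 294.1 × 2.11 × 22.2 = 13776 J
q2 (melt at 0 °C): 294.1 × 336.0 = 98818 J
q3 (heat water 0.0→22.6 °C): 294.1 × 4.15 × 22.6 = 27584 J
Total: 13776 + 98818 + 27584 = 140178 J = 140 kJ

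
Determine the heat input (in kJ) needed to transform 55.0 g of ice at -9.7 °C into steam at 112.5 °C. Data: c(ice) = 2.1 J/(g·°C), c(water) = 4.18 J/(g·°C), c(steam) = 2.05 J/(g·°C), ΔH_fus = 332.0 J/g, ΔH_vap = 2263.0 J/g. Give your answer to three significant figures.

q = 168 kJ

q1 (heat ice -9.7→0.0 °C): 55.0 × 2.1 × 9.7 = 1120 J
q2 (melt at 0 °C): 55.0 × 332.0 = 18260 J
q3 (heat water 0.0→100.0 °C): 55.0 × 4.18 × 100.0 = 22990 J
q4 (vaporize at 100 °C): 55.0 × 2263.0 = 124465 J
q5 (heat steam 100.0→112.5 °C): 55.0 × 2.05 × 12.5 = 1409 J
Total: 1120 + 18260 + 22990 + 124465 + 1409 = 168244 J = 168 kJ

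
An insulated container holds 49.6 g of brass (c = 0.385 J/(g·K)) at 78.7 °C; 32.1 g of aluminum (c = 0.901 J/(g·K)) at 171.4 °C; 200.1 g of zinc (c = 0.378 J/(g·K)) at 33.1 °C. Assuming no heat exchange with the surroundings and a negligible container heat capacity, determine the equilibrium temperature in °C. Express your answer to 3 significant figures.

Σ mᵢcᵢ(T − Tᵢ) = 0  ⇒  T = Σ mᵢcᵢTᵢ / Σ mᵢcᵢ
Σ mᵢcᵢ = 49.6×0.385 + 32.1×0.901 + 200.1×0.378 = 123.6559
Σ mᵢcᵢTᵢ = 19.096×78.7 + 28.9221×171.4 + 75.6378×33.1 = 8963.7
T = 8963.7 / 123.6559 = 72.49 °C

T_f = 72.5 °C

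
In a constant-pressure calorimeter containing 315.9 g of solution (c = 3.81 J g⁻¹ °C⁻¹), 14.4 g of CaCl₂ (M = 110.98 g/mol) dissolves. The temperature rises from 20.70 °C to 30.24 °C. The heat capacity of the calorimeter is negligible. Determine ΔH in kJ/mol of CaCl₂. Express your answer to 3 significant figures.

ΔH = -88.5 kJ/mol

|ΔT| = |30.24 − 20.70| = 9.54 °C
|q_surr| = (315.9 × 3.81) × 9.54 = 1203.579 × 9.54 = 11482 J
n(CaCl₂) = 14.4 / 110.98 = 0.12975 mol
Temperature rose, so q_rxn = −|q_surr| = -11.482 kJ
ΔH = q_rxn / n = -88.49 kJ/mol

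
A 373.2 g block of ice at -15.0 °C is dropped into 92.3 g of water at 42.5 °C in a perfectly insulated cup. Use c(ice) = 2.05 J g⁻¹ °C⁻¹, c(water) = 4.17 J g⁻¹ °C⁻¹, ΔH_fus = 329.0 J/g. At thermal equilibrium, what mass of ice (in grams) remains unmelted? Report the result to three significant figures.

m_ice remaining = 358 g

Heat to warm all ice to 0 °C: 373.2×2.05×15.0 = 11476 J
Heat released by water cooling to 0 °C: 92.3×4.17×42.5 = 16358 J
16358 J < 11476 + 373.2×329.0 = 134258.8 J, so not all ice melts; final T = 0 °C.
Heat left for melting: 16358 − 11476 = 4882 J
Mass melted = 4882 / 329.0 = 14.84 g
Ice remaining = 373.2 − 14.84 = 358.36 g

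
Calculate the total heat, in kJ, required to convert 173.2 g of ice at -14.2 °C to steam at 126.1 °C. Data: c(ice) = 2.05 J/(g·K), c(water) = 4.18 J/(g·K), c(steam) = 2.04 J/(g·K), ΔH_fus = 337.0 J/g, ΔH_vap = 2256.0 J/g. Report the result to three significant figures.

q = 536 kJ

q1 (heat ice -14.2→0.0 °C): 173.2 × 2.05 × 14.2 = 5042 J
q2 (melt at 0 °C): 173.2 × 337.0 = 58368 J
q3 (heat water 0.0→100.0 °C): 173.2 × 4.18 × 100.0 = 72398 J
q4 (vaporize at 100 °C): 173.2 × 2256.0 = 390739 J
q5 (heat steam 100.0→126.1 °C): 173.2 × 2.04 × 26.1 = 9222 J
Total: 5042 + 58368 + 72398 + 390739 + 9222 = 535769 J = 536 kJ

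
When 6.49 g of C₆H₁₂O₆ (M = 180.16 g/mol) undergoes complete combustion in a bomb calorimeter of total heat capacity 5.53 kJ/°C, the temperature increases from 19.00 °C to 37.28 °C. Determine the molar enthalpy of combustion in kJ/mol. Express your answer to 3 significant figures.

ΔH = -2810 kJ/mol

ΔT = 37.28 − 19.00 = 18.28 °C
q_cal = C_cal × ΔT = 5.53 × 18.28 = 101.0884 kJ
n = 6.49 / 180.16 = 0.03602 mol
q_rxn = −q_cal = -101.0884 kJ
ΔH = -101.0884 / 0.03602 = -2806 kJ/mol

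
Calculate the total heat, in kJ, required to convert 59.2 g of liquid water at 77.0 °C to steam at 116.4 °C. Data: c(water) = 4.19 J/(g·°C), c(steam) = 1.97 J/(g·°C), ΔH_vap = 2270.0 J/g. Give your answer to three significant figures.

q = 142 kJ

q1 (heat water 77.0→100.0 °C): 59.2 × 4.19 × 23.0 = 5705 J
q2 (vaporize at 100 °C): 59.2 × 2270.0 = 134384 J
q3 (heat steam 100.0→116.4 °C): 59.2 × 1.97 × 16.4 = 1913 J
Total: 5705 + 134384 + 1913 = 142002 J = 142 kJ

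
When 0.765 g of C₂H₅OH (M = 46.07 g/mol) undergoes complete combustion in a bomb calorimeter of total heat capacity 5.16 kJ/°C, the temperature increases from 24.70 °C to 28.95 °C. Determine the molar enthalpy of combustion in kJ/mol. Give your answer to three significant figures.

ΔH = -1320 kJ/mol

ΔT = 28.95 − 24.70 = 4.25 °C
q_cal = C_cal × ΔT = 5.16 × 4.25 = 21.93 kJ
n = 0.765 / 46.07 = 0.01661 mol
q_rxn = −q_cal = -21.93 kJ
ΔH = -21.93 / 0.01661 = -1320 kJ/mol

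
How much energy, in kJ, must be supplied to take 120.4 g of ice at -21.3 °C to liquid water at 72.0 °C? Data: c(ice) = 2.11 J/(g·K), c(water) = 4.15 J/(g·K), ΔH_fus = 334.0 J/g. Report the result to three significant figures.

q1 (heat ice -21.3→0.0 °C): 120.4 × 2.11 × 21.3 = 5411 J
q2 (melt at 0 °C): 120.4 × 334.0 = 40214 J
q3 (heat water 0.0→72.0 °C): 120.4 × 4.15 × 72.0 = 35976 J
Total: 5411 + 40214 + 35976 = 81601 J = 81.6 kJ

q = 81.6 kJ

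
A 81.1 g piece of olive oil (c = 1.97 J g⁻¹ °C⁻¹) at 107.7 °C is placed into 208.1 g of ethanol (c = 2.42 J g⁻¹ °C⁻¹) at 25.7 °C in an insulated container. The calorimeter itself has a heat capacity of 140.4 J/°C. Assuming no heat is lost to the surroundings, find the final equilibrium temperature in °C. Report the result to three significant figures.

Heat lost by olive oil = heat gained by ethanol + calorimeter.
(81.1)(1.97)(107.7 − T) = [(208.1)(2.42) + 140.4](T − 25.7)
159.767 (107.7 − T) = 644.002 (T − 25.7)
17207 − 159.767 T = 644.002 T − 16551
33758 = 803.769 T
T = 42.00 °C

T_f = 42.0 °C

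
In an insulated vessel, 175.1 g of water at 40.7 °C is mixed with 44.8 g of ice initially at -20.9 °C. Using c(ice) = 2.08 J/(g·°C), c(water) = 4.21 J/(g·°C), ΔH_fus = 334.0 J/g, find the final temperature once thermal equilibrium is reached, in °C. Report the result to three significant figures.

Heat to bring ice to 0 °C and melt it: q₁ = 44.8×2.08×20.9 + 44.8×334.0 = 16911 J
Heat the water can supply cooling to 0 °C: 175.1×4.21×40.7 = 30002.9 J > q₁, so all ice melts.
Energy balance: 175.1×4.21×(40.7 − T) = 16911 + 44.8×4.21×(T − 0)
737.171(40.7 − T) = 16911 + 188.608 T
30002.9 − 16911 = 925.779 T
T = 13091.9 / 925.779 = 14.14 °C

T_f = 14.1 °C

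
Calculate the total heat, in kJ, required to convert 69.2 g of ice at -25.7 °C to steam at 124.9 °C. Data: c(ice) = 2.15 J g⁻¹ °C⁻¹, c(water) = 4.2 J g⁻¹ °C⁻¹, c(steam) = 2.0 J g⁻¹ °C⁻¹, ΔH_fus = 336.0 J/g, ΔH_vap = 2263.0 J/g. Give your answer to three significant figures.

q = 216 kJ

q1 (heat ice -25.7→0.0 °C): 69.2 × 2.15 × 25.7 = 3824 J
q2 (melt at 0 °C): 69.2 × 336.0 = 23251 J
q3 (heat water 0.0→100.0 °C): 69.2 × 4.2 × 100.0 = 29064 J
q4 (vaporize at 100 °C): 69.2 × 2263.0 = 156600 J
q5 (heat steam 100.0→124.9 °C): 69.2 × 2.0 × 24.9 = 3446 J
Total: 3824 + 23251 + 29064 + 156600 + 3446 = 216185 J = 216 kJ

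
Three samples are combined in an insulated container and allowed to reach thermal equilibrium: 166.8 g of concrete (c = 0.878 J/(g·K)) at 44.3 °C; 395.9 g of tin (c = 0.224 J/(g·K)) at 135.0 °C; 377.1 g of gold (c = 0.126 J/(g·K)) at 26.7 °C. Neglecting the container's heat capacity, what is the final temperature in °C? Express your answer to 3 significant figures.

T_f = 69.8 °C

Σ mᵢcᵢ(T − Tᵢ) = 0  ⇒  T = Σ mᵢcᵢTᵢ / Σ mᵢcᵢ
Σ mᵢcᵢ = 166.8×0.878 + 395.9×0.224 + 377.1×0.126 = 282.6466
Σ mᵢcᵢTᵢ = 146.4504×44.3 + 88.6816×135.0 + 47.5146×26.7 = 19728
T = 19728 / 282.6466 = 69.80 °C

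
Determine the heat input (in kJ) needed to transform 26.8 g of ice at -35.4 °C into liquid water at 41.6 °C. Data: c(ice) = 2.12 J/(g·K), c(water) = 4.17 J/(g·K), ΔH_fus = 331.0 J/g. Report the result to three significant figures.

q = 15.5 kJ

q1 (heat ice -35.4→0.0 °C): 26.8 × 2.12 × 35.4 = 2011 J
q2 (melt at 0 °C): 26.8 × 331.0 = 8871 J
q3 (heat water 0.0→41.6 °C): 26.8 × 4.17 × 41.6 = 4649 J
Total: 2011 + 8871 + 4649 = 15531 J = 15.5 kJ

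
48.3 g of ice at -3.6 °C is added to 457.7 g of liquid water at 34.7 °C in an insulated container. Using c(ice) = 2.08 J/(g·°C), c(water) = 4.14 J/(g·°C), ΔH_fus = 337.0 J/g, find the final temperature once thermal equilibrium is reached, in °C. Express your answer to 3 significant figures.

T_f = 23.4 °C

Heat to bring ice to 0 °C and melt it: q₁ = 48.3×2.08×3.6 + 48.3×337.0 = 16639 J
Heat the water can supply cooling to 0 °C: 457.7×4.14×34.7 = 65752.3 J > q₁, so all ice melts.
Energy balance: 457.7×4.14×(34.7 − T) = 16639 + 48.3×4.14×(T − 0)
1894.878(34.7 − T) = 16639 + 199.962 T
65752.3 − 16639 = 2094.840 T
T = 49113.3 / 2094.840 = 23.44 °C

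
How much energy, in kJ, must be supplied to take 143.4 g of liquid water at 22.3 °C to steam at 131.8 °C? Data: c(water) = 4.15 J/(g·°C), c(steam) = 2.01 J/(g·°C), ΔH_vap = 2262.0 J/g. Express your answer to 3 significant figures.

q1 (heat water 22.3→100.0 °C): 143.4 × 4.15 × 77.7 = 46240 J
q2 (vaporize at 100 °C): 143.4 × 2262.0 = 324371 J
q3 (heat steam 100.0→131.8 °C): 143.4 × 2.01 × 31.8 = 9166 J
Total: 46240 + 324371 + 9166 = 379777 J = 380 kJ

q = 380 kJ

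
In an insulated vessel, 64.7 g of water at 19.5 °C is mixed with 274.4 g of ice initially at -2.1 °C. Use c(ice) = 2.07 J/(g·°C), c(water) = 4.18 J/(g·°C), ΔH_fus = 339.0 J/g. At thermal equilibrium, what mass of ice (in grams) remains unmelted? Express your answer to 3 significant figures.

Heat to warm all ice to 0 °C: 274.4×2.07×2.1 = 1192.8 J
Heat released by water cooling to 0 °C: 64.7×4.18×19.5 = 5273.7 J
5273.7 J < 1192.8 + 274.4×339.0 = 94214.4 J, so not all ice melts; final T = 0 °C.
Heat left for melting: 5273.7 − 1192.8 = 4080.9 J
Mass melted = 4080.9 / 339.0 = 12.04 g
Ice remaining = 274.4 − 12.04 = 262.36 g

m_ice remaining = 262 g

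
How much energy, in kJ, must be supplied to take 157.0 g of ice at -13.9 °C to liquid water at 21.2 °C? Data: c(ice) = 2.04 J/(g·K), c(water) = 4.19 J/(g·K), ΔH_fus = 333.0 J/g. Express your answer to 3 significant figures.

q = 70.7 kJ

q1 (heat ice -13.9→0.0 °C): 157.0 × 2.04 × 13.9 = 4452 J
q2 (melt at 0 °C): 157.0 × 333.0 = 52281 J
q3 (heat water 0.0→21.2 °C): 157.0 × 4.19 × 21.2 = 13946 J
Total: 4452 + 52281 + 13946 = 70679 J = 70.7 kJ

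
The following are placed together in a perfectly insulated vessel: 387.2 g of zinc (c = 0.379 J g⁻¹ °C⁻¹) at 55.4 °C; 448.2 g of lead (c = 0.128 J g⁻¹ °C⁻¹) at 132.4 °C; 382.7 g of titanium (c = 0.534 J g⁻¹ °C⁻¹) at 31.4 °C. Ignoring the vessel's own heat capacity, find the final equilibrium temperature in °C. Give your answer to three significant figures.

Σ mᵢcᵢ(T − Tᵢ) = 0  ⇒  T = Σ mᵢcᵢTᵢ / Σ mᵢcᵢ
Σ mᵢcᵢ = 387.2×0.379 + 448.2×0.128 + 382.7×0.534 = 408.4802
Σ mᵢcᵢTᵢ = 146.7488×55.4 + 57.3696×132.4 + 204.3618×31.4 = 22143
T = 22143 / 408.4802 = 54.21 °C

T_f = 54.2 °C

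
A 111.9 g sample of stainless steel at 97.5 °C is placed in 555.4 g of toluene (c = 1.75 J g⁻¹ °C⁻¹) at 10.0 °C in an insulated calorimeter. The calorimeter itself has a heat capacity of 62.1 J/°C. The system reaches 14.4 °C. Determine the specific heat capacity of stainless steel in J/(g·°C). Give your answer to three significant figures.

c = 0.489 J/(g·°C)

q_gained = (555.4 × 1.75 + 62.1) × (14.4 − 10.0) = 4550 J
q_lost = 111.9 × c × (97.5 − 14.4) = 9298.89 c
Set equal: c = 4550 / 9298.89 = 0.489 J/(g·°C)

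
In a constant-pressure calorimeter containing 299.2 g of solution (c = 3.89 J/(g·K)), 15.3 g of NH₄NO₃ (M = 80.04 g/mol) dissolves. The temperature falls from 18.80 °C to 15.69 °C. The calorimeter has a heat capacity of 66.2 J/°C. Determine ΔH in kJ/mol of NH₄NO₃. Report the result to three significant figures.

|ΔT| = |15.69 − 18.80| = 3.11 °C
|q_surr| = (299.2 × 3.89 + 66.2) × 3.11 = 1230.088 × 3.11 = 3826 J
n(NH₄NO₃) = 15.3 / 80.04 = 0.1912 mol
Temperature fell, so q_rxn = +|q_surr| = 3.826 kJ
ΔH = q_rxn / n = 20.01 kJ/mol

ΔH = 20.0 kJ/mol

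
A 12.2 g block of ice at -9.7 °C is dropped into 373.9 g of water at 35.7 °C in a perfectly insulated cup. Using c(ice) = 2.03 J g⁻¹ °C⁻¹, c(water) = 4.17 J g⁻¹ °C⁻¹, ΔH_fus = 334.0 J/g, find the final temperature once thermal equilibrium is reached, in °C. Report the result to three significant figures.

Heat to bring ice to 0 °C and melt it: q₁ = 12.2×2.03×9.7 + 12.2×334.0 = 4315.0 J
Heat the water can supply cooling to 0 °C: 373.9×4.17×35.7 = 55662.1 J > q₁, so all ice melts.
Energy balance: 373.9×4.17×(35.7 − T) = 4315.0 + 12.2×4.17×(T − 0)
1559.163(35.7 − T) = 4315.0 + 50.874 T
55662.1 − 4315.0 = 1610.037 T
T = 51347.1 / 1610.037 = 31.89 °C

T_f = 31.9 °C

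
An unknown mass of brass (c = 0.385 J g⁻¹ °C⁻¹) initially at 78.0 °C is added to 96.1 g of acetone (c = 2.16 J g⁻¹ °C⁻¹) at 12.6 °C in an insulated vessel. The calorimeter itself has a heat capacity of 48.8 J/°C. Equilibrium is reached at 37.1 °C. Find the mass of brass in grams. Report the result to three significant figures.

m = 399 g

q_gained = (96.1 × 2.16 + 48.8) × (37.1 − 12.6) = 6281 J
q_lost = m × 0.385 × (78.0 − 37.1) = 15.7465 m
m = 6281 / 15.7465 = 399 g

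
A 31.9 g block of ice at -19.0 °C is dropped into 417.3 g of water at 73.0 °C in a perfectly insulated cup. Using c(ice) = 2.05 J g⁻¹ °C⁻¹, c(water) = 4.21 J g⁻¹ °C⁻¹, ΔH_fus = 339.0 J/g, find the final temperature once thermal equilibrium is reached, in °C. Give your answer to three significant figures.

T_f = 61.4 °C

Heat to bring ice to 0 °C and melt it: q₁ = 31.9×2.05×19.0 + 31.9×339.0 = 12057 J
Heat the water can supply cooling to 0 °C: 417.3×4.21×73.0 = 128249 J > q₁, so all ice melts.
Energy balance: 417.3×4.21×(73.0 − T) = 12057 + 31.9×4.21×(T − 0)
1756.833(73.0 − T) = 12057 + 134.299 T
128249 − 12057 = 1891.132 T
T = 116192 / 1891.132 = 61.44 °C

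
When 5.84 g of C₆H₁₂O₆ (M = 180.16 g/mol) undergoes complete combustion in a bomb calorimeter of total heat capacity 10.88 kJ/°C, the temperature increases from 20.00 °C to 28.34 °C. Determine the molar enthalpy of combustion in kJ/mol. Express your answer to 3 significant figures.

ΔT = 28.34 − 20.00 = 8.34 °C
q_cal = C_cal × ΔT = 10.88 × 8.34 = 90.7392 kJ
n = 5.84 / 180.16 = 0.03242 mol
q_rxn = −q_cal = -90.7392 kJ
ΔH = -90.7392 / 0.03242 = -2799 kJ/mol

ΔH = -2800 kJ/mol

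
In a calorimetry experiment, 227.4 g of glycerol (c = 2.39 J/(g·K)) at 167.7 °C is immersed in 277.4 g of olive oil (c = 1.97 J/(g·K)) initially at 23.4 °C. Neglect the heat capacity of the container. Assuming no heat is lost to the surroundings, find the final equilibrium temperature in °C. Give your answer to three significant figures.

T_f = 95.4 °C

Heat lost by glycerol = heat gained by olive oil.
(227.4)(2.39)(167.7 − T) = (277.4)(1.97)(T − 23.4)
543.486 (167.7 − T) = 546.478 (T − 23.4)
91143 − 543.486 T = 546.478 T − 12788
103931 = 1089.964 T
T = 95.35 °C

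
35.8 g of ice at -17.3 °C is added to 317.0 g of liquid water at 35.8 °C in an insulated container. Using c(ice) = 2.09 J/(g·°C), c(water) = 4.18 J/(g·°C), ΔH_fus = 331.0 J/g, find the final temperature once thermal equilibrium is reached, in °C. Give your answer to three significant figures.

T_f = 23.3 °C

Heat to bring ice to 0 °C and melt it: q₁ = 35.8×2.09×17.3 + 35.8×331.0 = 13144 J
Heat the water can supply cooling to 0 °C: 317.0×4.18×35.8 = 47437.1 J > q₁, so all ice melts.
Energy balance: 317.0×4.18×(35.8 − T) = 13144 + 35.8×4.18×(T − 0)
1325.06(35.8 − T) = 13144 + 149.644 T
47437.1 − 13144 = 1474.704 T
T = 34293.1 / 1474.704 = 23.25 °C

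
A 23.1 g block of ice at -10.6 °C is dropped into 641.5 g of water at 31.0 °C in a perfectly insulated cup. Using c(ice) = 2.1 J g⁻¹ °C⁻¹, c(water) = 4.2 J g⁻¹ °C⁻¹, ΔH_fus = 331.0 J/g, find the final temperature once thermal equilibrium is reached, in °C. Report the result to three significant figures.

T_f = 27.0 °C

Heat to bring ice to 0 °C and melt it: q₁ = 23.1×2.1×10.6 + 23.1×331.0 = 8160.3 J
Heat the water can supply cooling to 0 °C: 641.5×4.2×31.0 = 83523.3 J > q₁, so all ice melts.
Energy balance: 641.5×4.2×(31.0 − T) = 8160.3 + 23.1×4.2×(T − 0)
2694.3(31.0 − T) = 8160.3 + 97.02 T
83523.3 − 8160.3 = 2791.32 T
T = 75363.0 / 2791.32 = 27.00 °C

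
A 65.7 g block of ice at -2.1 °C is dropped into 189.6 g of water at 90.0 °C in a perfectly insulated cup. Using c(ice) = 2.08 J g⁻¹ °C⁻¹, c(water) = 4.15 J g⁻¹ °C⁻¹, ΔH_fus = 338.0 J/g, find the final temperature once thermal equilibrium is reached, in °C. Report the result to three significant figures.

T_f = 45.6 °C

Heat to bring ice to 0 °C and melt it: q₁ = 65.7×2.08×2.1 + 65.7×338.0 = 22494 J
Heat the water can supply cooling to 0 °C: 189.6×4.15×90.0 = 70815.6 J > q₁, so all ice melts.
Energy balance: 189.6×4.15×(90.0 − T) = 22494 + 65.7×4.15×(T − 0)
786.84(90.0 − T) = 22494 + 272.655 T
70815.6 − 22494 = 1059.495 T
T = 48321.6 / 1059.495 = 45.61 °C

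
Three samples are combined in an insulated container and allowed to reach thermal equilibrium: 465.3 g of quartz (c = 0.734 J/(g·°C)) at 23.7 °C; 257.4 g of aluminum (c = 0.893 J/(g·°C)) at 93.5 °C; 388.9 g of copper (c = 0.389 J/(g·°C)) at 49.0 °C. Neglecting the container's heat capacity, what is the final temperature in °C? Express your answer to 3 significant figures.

T_f = 51.2 °C

Σ mᵢcᵢ(T − Tᵢ) = 0  ⇒  T = Σ mᵢcᵢTᵢ / Σ mᵢcᵢ
Σ mᵢcᵢ = 465.3×0.734 + 257.4×0.893 + 388.9×0.389 = 722.6705
Σ mᵢcᵢTᵢ = 341.5302×23.7 + 229.8582×93.5 + 151.2821×49.0 = 36999
T = 36999 / 722.6705 = 51.20 °C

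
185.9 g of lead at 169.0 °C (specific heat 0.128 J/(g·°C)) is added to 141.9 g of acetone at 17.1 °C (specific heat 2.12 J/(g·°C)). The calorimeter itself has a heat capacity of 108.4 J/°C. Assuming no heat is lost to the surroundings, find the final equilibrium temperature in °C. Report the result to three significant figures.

Heat lost by lead = heat gained by acetone + calorimeter.
(185.9)(0.128)(169.0 − T) = [(141.9)(2.12) + 108.4](T − 17.1)
23.7952 (169.0 − T) = 409.228 (T − 17.1)
4021.4 − 23.7952 T = 409.228 T − 6997.8
11019.2 = 433.0232 T
T = 25.447 °C

T_f = 25.4 °C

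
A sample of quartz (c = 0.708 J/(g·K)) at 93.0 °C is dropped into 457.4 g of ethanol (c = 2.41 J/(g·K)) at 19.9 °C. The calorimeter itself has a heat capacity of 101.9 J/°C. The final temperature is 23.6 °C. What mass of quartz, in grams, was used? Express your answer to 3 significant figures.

m = 90.7 g

q_gained = (457.4 × 2.41 + 101.9) × (23.6 − 19.9) = 4456 J
q_lost = m × 0.708 × (93.0 − 23.6) = 49.1352 m
m = 4456 / 49.1352 = 90.7 g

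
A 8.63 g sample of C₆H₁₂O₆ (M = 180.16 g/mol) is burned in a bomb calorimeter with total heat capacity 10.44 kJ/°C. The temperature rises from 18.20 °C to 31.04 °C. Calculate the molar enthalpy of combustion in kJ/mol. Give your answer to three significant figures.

ΔH = -2800 kJ/mol

ΔT = 31.04 − 18.20 = 12.84 °C
q_cal = C_cal × ΔT = 10.44 × 12.84 = 134.0496 kJ
n = 8.63 / 180.16 = 0.04790 mol
q_rxn = −q_cal = -134.0496 kJ
ΔH = -134.0496 / 0.04790 = -2799 kJ/mol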